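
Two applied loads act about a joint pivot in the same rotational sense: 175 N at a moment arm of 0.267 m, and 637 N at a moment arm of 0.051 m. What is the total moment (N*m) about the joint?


M = F1 * d1 + F2 * d2
M = 175 * 0.267 + 637 * 0.051
M = 46.7250 + 32.4870
M = 79.2120


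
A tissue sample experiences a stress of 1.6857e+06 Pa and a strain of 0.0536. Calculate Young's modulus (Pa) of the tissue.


E = stress / strain
E = 1.6857e+06 / 0.0536
E = 3.1450e+07


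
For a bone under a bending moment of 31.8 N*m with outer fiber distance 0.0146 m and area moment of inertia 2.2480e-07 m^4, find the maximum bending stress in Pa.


sigma = M * c / I
sigma = 31.8 * 0.0146 / 2.2480e-07
M * c = 0.4643
sigma = 2.0653e+06


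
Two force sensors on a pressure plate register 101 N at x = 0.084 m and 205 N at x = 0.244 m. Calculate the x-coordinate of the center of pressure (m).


COP_x = (F1*x1 + F2*x2) / (F1 + F2)
COP_x = (101*0.084 + 205*0.244) / (101 + 205)
Numerator = 58.5040
Denominator = 306
COP_x = 0.1912


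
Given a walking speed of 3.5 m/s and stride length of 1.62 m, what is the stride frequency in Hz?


f = v / stride_length
f = 3.5 / 1.62
f = 2.1605


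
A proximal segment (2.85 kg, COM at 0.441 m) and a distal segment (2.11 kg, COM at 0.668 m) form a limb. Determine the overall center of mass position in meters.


COM = (m1*x1 + m2*x2) / (m1 + m2)
COM = (2.85*0.441 + 2.11*0.668) / (2.85 + 2.11)
Numerator = 2.6663
Denominator = 4.9600
COM = 0.5376


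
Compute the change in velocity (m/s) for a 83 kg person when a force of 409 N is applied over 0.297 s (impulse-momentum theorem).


J = F * dt = 409 * 0.297 = 121.4730 N*s
delta_v = J / m
delta_v = 121.4730 / 83
delta_v = 1.4635


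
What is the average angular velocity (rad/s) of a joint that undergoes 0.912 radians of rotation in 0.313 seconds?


omega = delta_theta / delta_t
omega = 0.912 / 0.313
omega = 2.9137


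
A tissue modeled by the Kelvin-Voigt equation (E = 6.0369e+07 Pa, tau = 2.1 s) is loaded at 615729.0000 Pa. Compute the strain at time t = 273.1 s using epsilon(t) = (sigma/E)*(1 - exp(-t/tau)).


epsilon(t) = (sigma/E) * (1 - exp(-t/tau))
sigma/E = 615729.0000 / 6.0369e+07 = 0.0102
exp(-t/tau) = exp(-273.1 / 2.1) = 3.3192e-57
epsilon = 0.0102 * (1 - 3.3192e-57)
epsilon = 0.0102


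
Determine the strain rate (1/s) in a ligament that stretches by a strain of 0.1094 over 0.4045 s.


strain_rate = delta_strain / delta_t
strain_rate = 0.1094 / 0.4045
strain_rate = 0.2705


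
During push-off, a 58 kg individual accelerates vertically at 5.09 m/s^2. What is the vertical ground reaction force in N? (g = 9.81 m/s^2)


GRF = m * (g + a)
GRF = 58 * (9.81 + 5.09)
GRF = 58 * 14.9000
GRF = 864.2000


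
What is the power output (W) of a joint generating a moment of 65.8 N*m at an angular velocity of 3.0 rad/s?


P = M * omega
P = 65.8 * 3.0
P = 197.4000


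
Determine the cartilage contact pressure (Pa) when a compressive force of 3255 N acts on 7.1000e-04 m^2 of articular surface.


P = F / A
P = 3255 / 7.1000e-04
P = 4.5845e+06


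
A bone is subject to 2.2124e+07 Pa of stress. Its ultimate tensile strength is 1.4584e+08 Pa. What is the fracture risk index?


FRI = applied / ultimate
FRI = 2.2124e+07 / 1.4584e+08
FRI = 0.1517


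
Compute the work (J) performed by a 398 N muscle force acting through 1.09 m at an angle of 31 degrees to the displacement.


W = F * d * cos(theta)
theta = 31 deg = 0.5411 rad
cos(theta) = 0.8572
W = 398 * 1.09 * 0.8572
W = 371.8563


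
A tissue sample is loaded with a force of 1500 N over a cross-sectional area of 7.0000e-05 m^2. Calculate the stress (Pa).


stress = F / A
stress = 1500 / 7.0000e-05
stress = 2.1429e+07


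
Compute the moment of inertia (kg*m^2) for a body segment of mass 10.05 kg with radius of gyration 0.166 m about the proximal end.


I = m * k^2
I = 10.05 * 0.166^2
k^2 = 0.0276
I = 0.2769


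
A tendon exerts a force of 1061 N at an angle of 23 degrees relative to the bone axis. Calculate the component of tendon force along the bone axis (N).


F_eff = F_tendon * cos(theta)
theta = 23 deg = 0.4014 rad
cos(theta) = 0.9205
F_eff = 1061 * 0.9205
F_eff = 976.6556


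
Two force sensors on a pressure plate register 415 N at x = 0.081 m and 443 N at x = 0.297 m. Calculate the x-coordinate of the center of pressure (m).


COP_x = (F1*x1 + F2*x2) / (F1 + F2)
COP_x = (415*0.081 + 443*0.297) / (415 + 443)
Numerator = 165.1860
Denominator = 858
COP_x = 0.1925


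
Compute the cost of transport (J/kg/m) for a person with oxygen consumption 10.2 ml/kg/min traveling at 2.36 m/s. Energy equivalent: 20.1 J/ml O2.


Power per kg = VO2 * 20.1 / 60
Power per kg = 10.2 * 20.1 / 60 = 3.4170 W/kg
Cost = power_per_kg / speed
Cost = 3.4170 / 2.36
Cost = 1.4479


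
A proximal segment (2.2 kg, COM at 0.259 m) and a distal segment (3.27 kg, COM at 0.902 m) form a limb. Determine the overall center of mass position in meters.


COM = (m1*x1 + m2*x2) / (m1 + m2)
COM = (2.2*0.259 + 3.27*0.902) / (2.2 + 3.27)
Numerator = 3.5193
Denominator = 5.4700
COM = 0.6434


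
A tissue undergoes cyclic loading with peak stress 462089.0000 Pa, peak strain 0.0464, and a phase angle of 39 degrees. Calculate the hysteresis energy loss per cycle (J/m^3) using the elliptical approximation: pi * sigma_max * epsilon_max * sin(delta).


E_loss = pi * sigma_max * epsilon_max * sin(delta)
delta = 39 deg = 0.6807 rad
sin(delta) = 0.6293
E_loss = pi * 462089.0000 * 0.0464 * 0.6293
E_loss = 42390.1826


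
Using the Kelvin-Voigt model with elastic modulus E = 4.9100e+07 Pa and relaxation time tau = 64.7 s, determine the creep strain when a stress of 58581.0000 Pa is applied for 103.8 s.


epsilon(t) = (sigma/E) * (1 - exp(-t/tau))
sigma/E = 58581.0000 / 4.9100e+07 = 0.0012
exp(-t/tau) = exp(-103.8 / 64.7) = 0.2010
epsilon = 0.0012 * (1 - 0.2010)
epsilon = 9.5325e-04


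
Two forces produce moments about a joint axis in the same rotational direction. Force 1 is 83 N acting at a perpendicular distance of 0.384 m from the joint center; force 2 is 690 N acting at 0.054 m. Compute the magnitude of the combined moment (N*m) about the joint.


M = F1 * d1 + F2 * d2
M = 83 * 0.384 + 690 * 0.054
M = 31.8720 + 37.2600
M = 69.1320


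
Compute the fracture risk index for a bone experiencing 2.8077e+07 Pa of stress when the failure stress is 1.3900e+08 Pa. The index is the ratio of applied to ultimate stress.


FRI = applied / ultimate
FRI = 2.8077e+07 / 1.3900e+08
FRI = 0.2020


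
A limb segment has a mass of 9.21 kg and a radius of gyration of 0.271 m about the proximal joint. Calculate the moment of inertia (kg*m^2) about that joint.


I = m * k^2
I = 9.21 * 0.271^2
k^2 = 0.0734
I = 0.6764


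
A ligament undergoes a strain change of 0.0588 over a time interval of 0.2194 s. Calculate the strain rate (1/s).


strain_rate = delta_strain / delta_t
strain_rate = 0.0588 / 0.2194
strain_rate = 0.2680


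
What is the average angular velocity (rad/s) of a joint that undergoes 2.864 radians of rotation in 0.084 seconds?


omega = delta_theta / delta_t
omega = 2.864 / 0.084
omega = 34.0952


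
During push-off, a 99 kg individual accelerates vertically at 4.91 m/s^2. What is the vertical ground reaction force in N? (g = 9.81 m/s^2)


GRF = m * (g + a)
GRF = 99 * (9.81 + 4.91)
GRF = 99 * 14.7200
GRF = 1457.2800


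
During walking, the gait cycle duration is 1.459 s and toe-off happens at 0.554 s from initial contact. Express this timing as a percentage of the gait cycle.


pct = (event_time / cycle_time) * 100
pct = (0.554 / 1.459) * 100
ratio = 0.3797
pct = 37.9712


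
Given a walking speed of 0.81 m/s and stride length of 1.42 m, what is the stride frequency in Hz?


f = v / stride_length
f = 0.81 / 1.42
f = 0.5704


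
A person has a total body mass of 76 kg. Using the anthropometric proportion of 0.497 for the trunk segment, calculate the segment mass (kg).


m_segment = body_mass * fraction
m_segment = 76 * 0.497
m_segment = 37.7720


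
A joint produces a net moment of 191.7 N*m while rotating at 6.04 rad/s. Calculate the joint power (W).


P = M * omega
P = 191.7 * 6.04
P = 1157.8680


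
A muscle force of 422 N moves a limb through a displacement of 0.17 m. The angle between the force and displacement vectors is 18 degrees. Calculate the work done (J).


W = F * d * cos(theta)
theta = 18 deg = 0.3142 rad
cos(theta) = 0.9511
W = 422 * 0.17 * 0.9511
W = 68.2288


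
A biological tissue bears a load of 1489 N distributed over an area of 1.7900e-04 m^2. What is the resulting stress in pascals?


stress = F / A
stress = 1489 / 1.7900e-04
stress = 8.3184e+06


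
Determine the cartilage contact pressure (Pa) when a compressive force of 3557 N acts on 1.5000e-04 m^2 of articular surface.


P = F / A
P = 3557 / 1.5000e-04
P = 2.3713e+07


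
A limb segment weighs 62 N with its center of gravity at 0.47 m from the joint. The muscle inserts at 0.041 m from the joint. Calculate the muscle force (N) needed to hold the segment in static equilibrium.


F_muscle = W * d_load / d_muscle
F_muscle = 62 * 0.47 / 0.041
Numerator = 29.1400
F_muscle = 710.7317


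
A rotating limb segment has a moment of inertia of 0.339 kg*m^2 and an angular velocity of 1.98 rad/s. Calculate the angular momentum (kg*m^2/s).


L = I * omega
L = 0.339 * 1.98
L = 0.6712


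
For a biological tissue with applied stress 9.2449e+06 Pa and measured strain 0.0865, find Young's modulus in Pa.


E = stress / strain
E = 9.2449e+06 / 0.0865
E = 1.0688e+08


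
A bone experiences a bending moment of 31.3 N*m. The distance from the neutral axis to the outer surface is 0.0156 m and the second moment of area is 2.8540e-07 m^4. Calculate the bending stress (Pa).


sigma = M * c / I
sigma = 31.3 * 0.0156 / 2.8540e-07
M * c = 0.4883
sigma = 1.7109e+06


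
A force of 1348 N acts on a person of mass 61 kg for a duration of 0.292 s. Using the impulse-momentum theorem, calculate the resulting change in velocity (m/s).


J = F * dt = 1348 * 0.292 = 393.6160 N*s
delta_v = J / m
delta_v = 393.6160 / 61
delta_v = 6.4527


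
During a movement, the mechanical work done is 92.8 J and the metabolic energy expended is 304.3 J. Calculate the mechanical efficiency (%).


eta = (W_mech / E_meta) * 100
eta = (92.8 / 304.3) * 100
ratio = 0.3050
eta = 30.4962


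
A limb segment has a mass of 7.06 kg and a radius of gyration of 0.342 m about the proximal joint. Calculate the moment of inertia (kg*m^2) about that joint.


I = m * k^2
I = 7.06 * 0.342^2
k^2 = 0.1170
I = 0.8258


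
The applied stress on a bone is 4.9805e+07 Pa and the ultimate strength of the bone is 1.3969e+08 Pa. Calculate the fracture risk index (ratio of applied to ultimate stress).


FRI = applied / ultimate
FRI = 4.9805e+07 / 1.3969e+08
FRI = 0.3565


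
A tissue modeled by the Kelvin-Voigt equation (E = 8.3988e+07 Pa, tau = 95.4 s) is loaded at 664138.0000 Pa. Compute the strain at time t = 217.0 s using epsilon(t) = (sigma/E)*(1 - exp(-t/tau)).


epsilon(t) = (sigma/E) * (1 - exp(-t/tau))
sigma/E = 664138.0000 / 8.3988e+07 = 0.0079
exp(-t/tau) = exp(-217.0 / 95.4) = 0.1028
epsilon = 0.0079 * (1 - 0.1028)
epsilon = 0.0071


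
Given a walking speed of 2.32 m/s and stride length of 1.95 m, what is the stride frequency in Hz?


f = v / stride_length
f = 2.32 / 1.95
f = 1.1897


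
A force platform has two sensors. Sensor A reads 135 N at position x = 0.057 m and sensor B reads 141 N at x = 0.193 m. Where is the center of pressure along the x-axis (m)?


COP_x = (F1*x1 + F2*x2) / (F1 + F2)
COP_x = (135*0.057 + 141*0.193) / (135 + 141)
Numerator = 34.9080
Denominator = 276
COP_x = 0.1265


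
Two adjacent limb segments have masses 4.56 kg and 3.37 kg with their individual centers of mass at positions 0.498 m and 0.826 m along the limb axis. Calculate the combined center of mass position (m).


COM = (m1*x1 + m2*x2) / (m1 + m2)
COM = (4.56*0.498 + 3.37*0.826) / (4.56 + 3.37)
Numerator = 5.0545
Denominator = 7.9300
COM = 0.6374


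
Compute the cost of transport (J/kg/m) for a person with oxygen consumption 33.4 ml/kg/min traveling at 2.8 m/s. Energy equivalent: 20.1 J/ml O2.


Power per kg = VO2 * 20.1 / 60
Power per kg = 33.4 * 20.1 / 60 = 11.1890 W/kg
Cost = power_per_kg / speed
Cost = 11.1890 / 2.8
Cost = 3.9961


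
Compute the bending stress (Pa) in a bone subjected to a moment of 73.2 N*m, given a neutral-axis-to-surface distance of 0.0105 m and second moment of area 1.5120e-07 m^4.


sigma = M * c / I
sigma = 73.2 * 0.0105 / 1.5120e-07
M * c = 0.7686
sigma = 5.0833e+06


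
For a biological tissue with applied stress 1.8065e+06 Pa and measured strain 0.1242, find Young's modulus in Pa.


E = stress / strain
E = 1.8065e+06 / 0.1242
E = 1.4545e+07


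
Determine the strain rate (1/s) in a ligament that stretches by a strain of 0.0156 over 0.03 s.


strain_rate = delta_strain / delta_t
strain_rate = 0.0156 / 0.03
strain_rate = 0.5200


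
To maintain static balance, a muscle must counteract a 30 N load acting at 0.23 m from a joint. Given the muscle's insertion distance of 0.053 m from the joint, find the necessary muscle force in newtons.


F_muscle = W * d_load / d_muscle
F_muscle = 30 * 0.23 / 0.053
Numerator = 6.9000
F_muscle = 130.1887


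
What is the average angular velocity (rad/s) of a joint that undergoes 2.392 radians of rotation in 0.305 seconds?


omega = delta_theta / delta_t
omega = 2.392 / 0.305
omega = 7.8426


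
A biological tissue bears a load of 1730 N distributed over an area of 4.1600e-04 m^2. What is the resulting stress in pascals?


stress = F / A
stress = 1730 / 4.1600e-04
stress = 4.1587e+06


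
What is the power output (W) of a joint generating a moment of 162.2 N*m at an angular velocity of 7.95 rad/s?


P = M * omega
P = 162.2 * 7.95
P = 1289.4900


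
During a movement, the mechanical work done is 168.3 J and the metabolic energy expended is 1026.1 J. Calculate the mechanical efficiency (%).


eta = (W_mech / E_meta) * 100
eta = (168.3 / 1026.1) * 100
ratio = 0.1640
eta = 16.4019


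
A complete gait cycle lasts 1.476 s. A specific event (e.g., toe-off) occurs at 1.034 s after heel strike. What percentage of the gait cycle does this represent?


pct = (event_time / cycle_time) * 100
pct = (1.034 / 1.476) * 100
ratio = 0.7005
pct = 70.0542


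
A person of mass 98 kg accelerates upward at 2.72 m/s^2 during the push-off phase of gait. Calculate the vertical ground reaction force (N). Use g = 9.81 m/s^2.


GRF = m * (g + a)
GRF = 98 * (9.81 + 2.72)
GRF = 98 * 12.5300
GRF = 1227.9400


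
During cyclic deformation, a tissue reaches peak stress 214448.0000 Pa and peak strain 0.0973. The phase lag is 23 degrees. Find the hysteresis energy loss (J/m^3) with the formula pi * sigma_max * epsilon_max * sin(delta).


E_loss = pi * sigma_max * epsilon_max * sin(delta)
delta = 23 deg = 0.4014 rad
sin(delta) = 0.3907
E_loss = pi * 214448.0000 * 0.0973 * 0.3907
E_loss = 25613.1342


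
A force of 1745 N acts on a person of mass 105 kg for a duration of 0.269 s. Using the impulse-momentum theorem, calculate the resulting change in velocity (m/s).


J = F * dt = 1745 * 0.269 = 469.4050 N*s
delta_v = J / m
delta_v = 469.4050 / 105
delta_v = 4.4705


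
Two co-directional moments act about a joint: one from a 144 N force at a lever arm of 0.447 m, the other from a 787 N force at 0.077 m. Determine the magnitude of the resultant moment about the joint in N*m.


M = F1 * d1 + F2 * d2
M = 144 * 0.447 + 787 * 0.077
M = 64.3680 + 60.5990
M = 124.9670


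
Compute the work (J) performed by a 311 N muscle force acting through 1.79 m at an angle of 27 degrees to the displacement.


W = F * d * cos(theta)
theta = 27 deg = 0.4712 rad
cos(theta) = 0.8910
W = 311 * 1.79 * 0.8910
W = 496.0144


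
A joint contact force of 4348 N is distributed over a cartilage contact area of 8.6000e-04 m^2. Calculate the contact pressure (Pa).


P = F / A
P = 4348 / 8.6000e-04
P = 5.0558e+06


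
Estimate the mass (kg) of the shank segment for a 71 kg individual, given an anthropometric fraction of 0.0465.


m_segment = body_mass * fraction
m_segment = 71 * 0.0465
m_segment = 3.3015


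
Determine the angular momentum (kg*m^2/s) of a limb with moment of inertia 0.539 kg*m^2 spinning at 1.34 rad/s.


L = I * omega
L = 0.539 * 1.34
L = 0.7223


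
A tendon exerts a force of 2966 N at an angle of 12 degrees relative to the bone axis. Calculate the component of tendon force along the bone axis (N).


F_eff = F_tendon * cos(theta)
theta = 12 deg = 0.2094 rad
cos(theta) = 0.9781
F_eff = 2966 * 0.9781
F_eff = 2901.1858


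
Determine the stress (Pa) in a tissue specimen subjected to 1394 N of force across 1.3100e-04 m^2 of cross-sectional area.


stress = F / A
stress = 1394 / 1.3100e-04
stress = 1.0641e+07


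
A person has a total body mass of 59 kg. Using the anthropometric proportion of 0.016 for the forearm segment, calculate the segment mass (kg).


m_segment = body_mass * fraction
m_segment = 59 * 0.016
m_segment = 0.9440


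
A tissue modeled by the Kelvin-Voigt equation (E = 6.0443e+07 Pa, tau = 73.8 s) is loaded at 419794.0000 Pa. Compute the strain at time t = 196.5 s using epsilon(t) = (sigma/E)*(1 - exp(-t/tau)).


epsilon(t) = (sigma/E) * (1 - exp(-t/tau))
sigma/E = 419794.0000 / 6.0443e+07 = 0.0069
exp(-t/tau) = exp(-196.5 / 73.8) = 0.0698
epsilon = 0.0069 * (1 - 0.0698)
epsilon = 0.0065


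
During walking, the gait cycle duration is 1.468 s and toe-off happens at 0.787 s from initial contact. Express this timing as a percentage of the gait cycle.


pct = (event_time / cycle_time) * 100
pct = (0.787 / 1.468) * 100
ratio = 0.5361
pct = 53.6104


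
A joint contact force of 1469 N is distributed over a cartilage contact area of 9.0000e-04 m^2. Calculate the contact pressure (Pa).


P = F / A
P = 1469 / 9.0000e-04
P = 1.6322e+06


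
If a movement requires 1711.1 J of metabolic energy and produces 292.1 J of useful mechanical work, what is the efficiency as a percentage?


eta = (W_mech / E_meta) * 100
eta = (292.1 / 1711.1) * 100
ratio = 0.1707
eta = 17.0709


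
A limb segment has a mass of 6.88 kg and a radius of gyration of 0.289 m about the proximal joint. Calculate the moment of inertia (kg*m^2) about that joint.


I = m * k^2
I = 6.88 * 0.289^2
k^2 = 0.0835
I = 0.5746


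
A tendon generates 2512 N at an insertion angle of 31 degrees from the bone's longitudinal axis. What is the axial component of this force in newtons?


F_eff = F_tendon * cos(theta)
theta = 31 deg = 0.5411 rad
cos(theta) = 0.8572
F_eff = 2512 * 0.8572
F_eff = 2153.2043


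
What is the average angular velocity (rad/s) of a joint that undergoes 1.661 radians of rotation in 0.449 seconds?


omega = delta_theta / delta_t
omega = 1.661 / 0.449
omega = 3.6993


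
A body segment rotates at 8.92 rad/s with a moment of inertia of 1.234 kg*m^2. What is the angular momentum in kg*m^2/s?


L = I * omega
L = 1.234 * 8.92
L = 11.0073


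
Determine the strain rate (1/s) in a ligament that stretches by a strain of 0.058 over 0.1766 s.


strain_rate = delta_strain / delta_t
strain_rate = 0.058 / 0.1766
strain_rate = 0.3284


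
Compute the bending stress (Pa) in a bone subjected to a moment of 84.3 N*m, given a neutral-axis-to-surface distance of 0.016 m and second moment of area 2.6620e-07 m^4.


sigma = M * c / I
sigma = 84.3 * 0.016 / 2.6620e-07
M * c = 1.3488
sigma = 5.0669e+06


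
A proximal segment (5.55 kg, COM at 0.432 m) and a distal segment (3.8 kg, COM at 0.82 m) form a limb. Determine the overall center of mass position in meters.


COM = (m1*x1 + m2*x2) / (m1 + m2)
COM = (5.55*0.432 + 3.8*0.82) / (5.55 + 3.8)
Numerator = 5.5136
Denominator = 9.3500
COM = 0.5897


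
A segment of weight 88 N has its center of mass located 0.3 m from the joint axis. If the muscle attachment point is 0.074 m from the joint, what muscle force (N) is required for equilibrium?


F_muscle = W * d_load / d_muscle
F_muscle = 88 * 0.3 / 0.074
Numerator = 26.4000
F_muscle = 356.7568


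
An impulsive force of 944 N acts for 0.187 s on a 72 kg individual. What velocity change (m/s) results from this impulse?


J = F * dt = 944 * 0.187 = 176.5280 N*s
delta_v = J / m
delta_v = 176.5280 / 72
delta_v = 2.4518


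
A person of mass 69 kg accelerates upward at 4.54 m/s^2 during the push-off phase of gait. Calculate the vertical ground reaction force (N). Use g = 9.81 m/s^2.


GRF = m * (g + a)
GRF = 69 * (9.81 + 4.54)
GRF = 69 * 14.3500
GRF = 990.1500


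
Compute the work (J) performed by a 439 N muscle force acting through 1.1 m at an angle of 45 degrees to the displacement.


W = F * d * cos(theta)
theta = 45 deg = 0.7854 rad
cos(theta) = 0.7071
W = 439 * 1.1 * 0.7071
W = 341.4619


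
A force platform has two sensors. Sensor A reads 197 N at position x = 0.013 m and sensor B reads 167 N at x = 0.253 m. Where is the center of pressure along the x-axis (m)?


COP_x = (F1*x1 + F2*x2) / (F1 + F2)
COP_x = (197*0.013 + 167*0.253) / (197 + 167)
Numerator = 44.8120
Denominator = 364
COP_x = 0.1231


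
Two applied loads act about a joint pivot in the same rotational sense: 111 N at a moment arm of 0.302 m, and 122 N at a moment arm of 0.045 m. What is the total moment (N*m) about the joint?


M = F1 * d1 + F2 * d2
M = 111 * 0.302 + 122 * 0.045
M = 33.5220 + 5.4900
M = 39.0120


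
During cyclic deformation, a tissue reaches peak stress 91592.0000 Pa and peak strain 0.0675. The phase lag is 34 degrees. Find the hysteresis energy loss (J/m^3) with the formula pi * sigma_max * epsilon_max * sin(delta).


E_loss = pi * sigma_max * epsilon_max * sin(delta)
delta = 34 deg = 0.5934 rad
sin(delta) = 0.5592
E_loss = pi * 91592.0000 * 0.0675 * 0.5592
E_loss = 10861.0757


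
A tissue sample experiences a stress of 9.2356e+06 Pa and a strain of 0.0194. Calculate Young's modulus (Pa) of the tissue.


E = stress / strain
E = 9.2356e+06 / 0.0194
E = 4.7606e+08


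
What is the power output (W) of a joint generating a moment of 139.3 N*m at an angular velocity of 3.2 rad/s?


P = M * omega
P = 139.3 * 3.2
P = 445.7600


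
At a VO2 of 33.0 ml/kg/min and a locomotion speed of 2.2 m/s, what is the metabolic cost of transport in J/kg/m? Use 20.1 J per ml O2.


Power per kg = VO2 * 20.1 / 60
Power per kg = 33.0 * 20.1 / 60 = 11.0550 W/kg
Cost = power_per_kg / speed
Cost = 11.0550 / 2.2
Cost = 5.0250


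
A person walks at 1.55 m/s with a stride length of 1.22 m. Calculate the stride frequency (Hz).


f = v / stride_length
f = 1.55 / 1.22
f = 1.2705


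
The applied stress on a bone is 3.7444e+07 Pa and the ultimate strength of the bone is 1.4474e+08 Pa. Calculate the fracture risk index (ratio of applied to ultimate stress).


FRI = applied / ultimate
FRI = 3.7444e+07 / 1.4474e+08
FRI = 0.2587


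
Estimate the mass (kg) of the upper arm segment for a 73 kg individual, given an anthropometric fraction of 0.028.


m_segment = body_mass * fraction
m_segment = 73 * 0.028
m_segment = 2.0440


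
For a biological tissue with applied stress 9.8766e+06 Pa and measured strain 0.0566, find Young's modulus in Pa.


E = stress / strain
E = 9.8766e+06 / 0.0566
E = 1.7450e+08


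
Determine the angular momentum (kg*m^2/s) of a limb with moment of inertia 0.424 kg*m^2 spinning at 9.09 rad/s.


L = I * omega
L = 0.424 * 9.09
L = 3.8542


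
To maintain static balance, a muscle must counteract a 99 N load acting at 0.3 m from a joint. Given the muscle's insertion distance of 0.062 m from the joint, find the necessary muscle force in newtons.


F_muscle = W * d_load / d_muscle
F_muscle = 99 * 0.3 / 0.062
Numerator = 29.7000
F_muscle = 479.0323


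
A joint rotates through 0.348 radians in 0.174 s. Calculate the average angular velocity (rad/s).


omega = delta_theta / delta_t
omega = 0.348 / 0.174
omega = 2.0000


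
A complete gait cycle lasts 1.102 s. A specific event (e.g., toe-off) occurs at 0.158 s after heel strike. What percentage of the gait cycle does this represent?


pct = (event_time / cycle_time) * 100
pct = (0.158 / 1.102) * 100
ratio = 0.1434
pct = 14.3376


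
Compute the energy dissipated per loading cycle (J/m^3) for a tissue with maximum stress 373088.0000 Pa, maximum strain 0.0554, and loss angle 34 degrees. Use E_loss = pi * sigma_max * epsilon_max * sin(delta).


E_loss = pi * sigma_max * epsilon_max * sin(delta)
delta = 34 deg = 0.5934 rad
sin(delta) = 0.5592
E_loss = pi * 373088.0000 * 0.0554 * 0.5592
E_loss = 36310.5284


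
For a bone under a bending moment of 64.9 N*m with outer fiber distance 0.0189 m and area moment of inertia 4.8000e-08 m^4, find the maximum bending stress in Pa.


sigma = M * c / I
sigma = 64.9 * 0.0189 / 4.8000e-08
M * c = 1.2266
sigma = 2.5554e+07


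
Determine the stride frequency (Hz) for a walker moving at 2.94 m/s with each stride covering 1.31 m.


f = v / stride_length
f = 2.94 / 1.31
f = 2.2443


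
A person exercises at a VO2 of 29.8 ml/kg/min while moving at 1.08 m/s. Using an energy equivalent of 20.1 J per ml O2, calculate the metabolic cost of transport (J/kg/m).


Power per kg = VO2 * 20.1 / 60
Power per kg = 29.8 * 20.1 / 60 = 9.9830 W/kg
Cost = power_per_kg / speed
Cost = 9.9830 / 1.08
Cost = 9.2435


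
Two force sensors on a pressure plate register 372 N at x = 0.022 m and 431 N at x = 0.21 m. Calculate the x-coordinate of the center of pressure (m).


COP_x = (F1*x1 + F2*x2) / (F1 + F2)
COP_x = (372*0.022 + 431*0.21) / (372 + 431)
Numerator = 98.6940
Denominator = 803
COP_x = 0.1229


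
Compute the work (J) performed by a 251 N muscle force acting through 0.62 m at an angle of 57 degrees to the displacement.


W = F * d * cos(theta)
theta = 57 deg = 0.9948 rad
cos(theta) = 0.5446
W = 251 * 0.62 * 0.5446
W = 84.7567


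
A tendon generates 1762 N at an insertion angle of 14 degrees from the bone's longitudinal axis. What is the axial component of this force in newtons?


F_eff = F_tendon * cos(theta)
theta = 14 deg = 0.2443 rad
cos(theta) = 0.9703
F_eff = 1762 * 0.9703
F_eff = 1709.6611


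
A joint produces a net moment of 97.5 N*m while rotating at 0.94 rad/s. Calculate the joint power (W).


P = M * omega
P = 97.5 * 0.94
P = 91.6500


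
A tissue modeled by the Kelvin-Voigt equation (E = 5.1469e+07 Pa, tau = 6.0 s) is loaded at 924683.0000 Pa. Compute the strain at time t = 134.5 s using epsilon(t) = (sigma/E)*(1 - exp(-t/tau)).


epsilon(t) = (sigma/E) * (1 - exp(-t/tau))
sigma/E = 924683.0000 / 5.1469e+07 = 0.0180
exp(-t/tau) = exp(-134.5 / 6.0) = 1.8389e-10
epsilon = 0.0180 * (1 - 1.8389e-10)
epsilon = 0.0180


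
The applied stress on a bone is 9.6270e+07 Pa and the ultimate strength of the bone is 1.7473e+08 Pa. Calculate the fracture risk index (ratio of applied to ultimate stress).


FRI = applied / ultimate
FRI = 9.6270e+07 / 1.7473e+08
FRI = 0.5510


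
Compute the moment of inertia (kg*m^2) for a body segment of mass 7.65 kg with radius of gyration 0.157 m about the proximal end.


I = m * k^2
I = 7.65 * 0.157^2
k^2 = 0.0246
I = 0.1886


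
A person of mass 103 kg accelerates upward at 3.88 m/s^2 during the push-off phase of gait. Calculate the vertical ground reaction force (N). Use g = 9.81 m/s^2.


GRF = m * (g + a)
GRF = 103 * (9.81 + 3.88)
GRF = 103 * 13.6900
GRF = 1410.0700


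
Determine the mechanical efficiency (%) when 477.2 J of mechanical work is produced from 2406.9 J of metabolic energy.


eta = (W_mech / E_meta) * 100
eta = (477.2 / 2406.9) * 100
ratio = 0.1983
eta = 19.8263


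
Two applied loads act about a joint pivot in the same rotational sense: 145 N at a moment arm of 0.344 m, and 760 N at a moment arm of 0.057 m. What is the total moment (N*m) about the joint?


M = F1 * d1 + F2 * d2
M = 145 * 0.344 + 760 * 0.057
M = 49.8800 + 43.3200
M = 93.2000


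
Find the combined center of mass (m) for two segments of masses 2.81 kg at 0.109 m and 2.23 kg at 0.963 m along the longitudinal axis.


COM = (m1*x1 + m2*x2) / (m1 + m2)
COM = (2.81*0.109 + 2.23*0.963) / (2.81 + 2.23)
Numerator = 2.4538
Denominator = 5.0400
COM = 0.4869


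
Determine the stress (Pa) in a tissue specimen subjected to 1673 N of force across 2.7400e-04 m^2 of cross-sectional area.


stress = F / A
stress = 1673 / 2.7400e-04
stress = 6.1058e+06


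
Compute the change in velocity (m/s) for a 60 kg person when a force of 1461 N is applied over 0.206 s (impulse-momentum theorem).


J = F * dt = 1461 * 0.206 = 300.9660 N*s
delta_v = J / m
delta_v = 300.9660 / 60
delta_v = 5.0161


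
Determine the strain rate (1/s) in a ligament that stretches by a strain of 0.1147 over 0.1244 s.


strain_rate = delta_strain / delta_t
strain_rate = 0.1147 / 0.1244
strain_rate = 0.9220


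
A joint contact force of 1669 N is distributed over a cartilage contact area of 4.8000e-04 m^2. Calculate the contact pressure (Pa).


P = F / A
P = 1669 / 4.8000e-04
P = 3.4771e+06


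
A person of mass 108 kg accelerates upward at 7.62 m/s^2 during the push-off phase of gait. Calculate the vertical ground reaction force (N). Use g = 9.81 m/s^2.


GRF = m * (g + a)
GRF = 108 * (9.81 + 7.62)
GRF = 108 * 17.4300
GRF = 1882.4400


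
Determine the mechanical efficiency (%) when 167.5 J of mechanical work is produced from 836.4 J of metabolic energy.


eta = (W_mech / E_meta) * 100
eta = (167.5 / 836.4) * 100
ratio = 0.2003
eta = 20.0263


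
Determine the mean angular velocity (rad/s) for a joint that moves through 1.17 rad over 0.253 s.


omega = delta_theta / delta_t
omega = 1.17 / 0.253
omega = 4.6245


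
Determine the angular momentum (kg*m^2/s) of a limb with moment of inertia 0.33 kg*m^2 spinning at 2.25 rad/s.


L = I * omega
L = 0.33 * 2.25
L = 0.7425


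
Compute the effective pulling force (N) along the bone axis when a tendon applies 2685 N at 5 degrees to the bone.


F_eff = F_tendon * cos(theta)
theta = 5 deg = 0.0873 rad
cos(theta) = 0.9962
F_eff = 2685 * 0.9962
F_eff = 2674.7828


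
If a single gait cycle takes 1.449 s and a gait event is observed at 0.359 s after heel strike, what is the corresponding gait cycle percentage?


pct = (event_time / cycle_time) * 100
pct = (0.359 / 1.449) * 100
ratio = 0.2478
pct = 24.7757


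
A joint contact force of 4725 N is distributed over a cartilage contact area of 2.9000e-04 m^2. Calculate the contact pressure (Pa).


P = F / A
P = 4725 / 2.9000e-04
P = 1.6293e+07


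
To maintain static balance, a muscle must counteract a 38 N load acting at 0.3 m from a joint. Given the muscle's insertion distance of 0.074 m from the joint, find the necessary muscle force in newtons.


F_muscle = W * d_load / d_muscle
F_muscle = 38 * 0.3 / 0.074
Numerator = 11.4000
F_muscle = 154.0541


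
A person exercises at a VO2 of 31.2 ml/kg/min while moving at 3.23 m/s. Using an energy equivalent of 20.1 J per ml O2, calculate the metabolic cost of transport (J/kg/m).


Power per kg = VO2 * 20.1 / 60
Power per kg = 31.2 * 20.1 / 60 = 10.4520 W/kg
Cost = power_per_kg / speed
Cost = 10.4520 / 3.23
Cost = 3.2359


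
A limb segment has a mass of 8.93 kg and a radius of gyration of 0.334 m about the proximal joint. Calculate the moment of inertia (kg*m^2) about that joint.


I = m * k^2
I = 8.93 * 0.334^2
k^2 = 0.1116
I = 0.9962


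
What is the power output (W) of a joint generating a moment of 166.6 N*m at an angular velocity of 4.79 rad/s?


P = M * omega
P = 166.6 * 4.79
P = 798.0140


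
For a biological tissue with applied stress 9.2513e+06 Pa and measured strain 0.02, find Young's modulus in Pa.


E = stress / strain
E = 9.2513e+06 / 0.02
E = 4.6256e+08


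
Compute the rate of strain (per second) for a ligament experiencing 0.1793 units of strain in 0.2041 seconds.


strain_rate = delta_strain / delta_t
strain_rate = 0.1793 / 0.2041
strain_rate = 0.8785


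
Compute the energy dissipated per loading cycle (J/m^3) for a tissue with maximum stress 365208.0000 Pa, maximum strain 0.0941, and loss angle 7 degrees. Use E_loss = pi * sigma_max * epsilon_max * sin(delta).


E_loss = pi * sigma_max * epsilon_max * sin(delta)
delta = 7 deg = 0.1222 rad
sin(delta) = 0.1219
E_loss = pi * 365208.0000 * 0.0941 * 0.1219
E_loss = 13157.5264


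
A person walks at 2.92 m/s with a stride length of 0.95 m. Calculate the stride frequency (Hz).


f = v / stride_length
f = 2.92 / 0.95
f = 3.0737


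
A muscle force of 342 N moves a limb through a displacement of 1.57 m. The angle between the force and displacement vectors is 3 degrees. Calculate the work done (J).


W = F * d * cos(theta)
theta = 3 deg = 0.0524 rad
cos(theta) = 0.9986
W = 342 * 1.57 * 0.9986
W = 536.2041


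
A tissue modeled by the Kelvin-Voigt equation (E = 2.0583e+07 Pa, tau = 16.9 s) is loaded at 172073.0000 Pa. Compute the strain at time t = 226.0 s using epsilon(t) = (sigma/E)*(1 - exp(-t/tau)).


epsilon(t) = (sigma/E) * (1 - exp(-t/tau))
sigma/E = 172073.0000 / 2.0583e+07 = 0.0084
exp(-t/tau) = exp(-226.0 / 16.9) = 1.5570e-06
epsilon = 0.0084 * (1 - 1.5570e-06)
epsilon = 0.0084


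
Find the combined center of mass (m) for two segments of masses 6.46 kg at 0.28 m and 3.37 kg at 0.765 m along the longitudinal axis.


COM = (m1*x1 + m2*x2) / (m1 + m2)
COM = (6.46*0.28 + 3.37*0.765) / (6.46 + 3.37)
Numerator = 4.3869
Denominator = 9.8300
COM = 0.4463


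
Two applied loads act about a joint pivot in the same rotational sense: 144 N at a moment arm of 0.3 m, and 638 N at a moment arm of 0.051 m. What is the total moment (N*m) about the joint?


M = F1 * d1 + F2 * d2
M = 144 * 0.3 + 638 * 0.051
M = 43.2000 + 32.5380
M = 75.7380


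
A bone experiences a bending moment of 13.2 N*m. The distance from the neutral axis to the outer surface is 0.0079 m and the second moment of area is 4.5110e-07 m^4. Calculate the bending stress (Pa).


sigma = M * c / I
sigma = 13.2 * 0.0079 / 4.5110e-07
M * c = 0.1043
sigma = 231168.2554


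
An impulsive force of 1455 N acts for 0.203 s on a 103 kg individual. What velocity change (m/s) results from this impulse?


J = F * dt = 1455 * 0.203 = 295.3650 N*s
delta_v = J / m
delta_v = 295.3650 / 103
delta_v = 2.8676


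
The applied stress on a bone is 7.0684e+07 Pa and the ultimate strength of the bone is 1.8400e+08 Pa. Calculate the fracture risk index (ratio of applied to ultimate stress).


FRI = applied / ultimate
FRI = 7.0684e+07 / 1.8400e+08
FRI = 0.3842


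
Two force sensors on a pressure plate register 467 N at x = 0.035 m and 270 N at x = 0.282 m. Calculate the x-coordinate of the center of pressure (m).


COP_x = (F1*x1 + F2*x2) / (F1 + F2)
COP_x = (467*0.035 + 270*0.282) / (467 + 270)
Numerator = 92.4850
Denominator = 737
COP_x = 0.1255


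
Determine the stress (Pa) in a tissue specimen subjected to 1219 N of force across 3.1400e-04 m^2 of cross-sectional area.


stress = F / A
stress = 1219 / 3.1400e-04
stress = 3.8822e+06


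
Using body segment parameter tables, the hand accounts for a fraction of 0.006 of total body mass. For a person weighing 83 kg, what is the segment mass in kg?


m_segment = body_mass * fraction
m_segment = 83 * 0.006
m_segment = 0.4980


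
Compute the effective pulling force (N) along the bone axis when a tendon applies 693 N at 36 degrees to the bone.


F_eff = F_tendon * cos(theta)
theta = 36 deg = 0.6283 rad
cos(theta) = 0.8090
F_eff = 693 * 0.8090
F_eff = 560.6488


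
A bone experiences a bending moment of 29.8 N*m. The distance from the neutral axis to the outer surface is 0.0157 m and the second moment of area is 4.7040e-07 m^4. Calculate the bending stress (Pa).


sigma = M * c / I
sigma = 29.8 * 0.0157 / 4.7040e-07
M * c = 0.4679
sigma = 994600.3401


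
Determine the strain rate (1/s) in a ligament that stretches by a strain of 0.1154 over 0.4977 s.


strain_rate = delta_strain / delta_t
strain_rate = 0.1154 / 0.4977
strain_rate = 0.2319


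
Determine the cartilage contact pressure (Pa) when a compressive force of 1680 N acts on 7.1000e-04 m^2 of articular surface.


P = F / A
P = 1680 / 7.1000e-04
P = 2.3662e+06


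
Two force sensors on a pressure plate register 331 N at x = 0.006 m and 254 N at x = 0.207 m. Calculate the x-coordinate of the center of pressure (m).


COP_x = (F1*x1 + F2*x2) / (F1 + F2)
COP_x = (331*0.006 + 254*0.207) / (331 + 254)
Numerator = 54.5640
Denominator = 585
COP_x = 0.0933


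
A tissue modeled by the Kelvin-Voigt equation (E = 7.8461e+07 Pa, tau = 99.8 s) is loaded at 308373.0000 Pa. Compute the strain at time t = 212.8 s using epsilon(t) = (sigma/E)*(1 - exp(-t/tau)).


epsilon(t) = (sigma/E) * (1 - exp(-t/tau))
sigma/E = 308373.0000 / 7.8461e+07 = 0.0039
exp(-t/tau) = exp(-212.8 / 99.8) = 0.1186
epsilon = 0.0039 * (1 - 0.1186)
epsilon = 0.0035


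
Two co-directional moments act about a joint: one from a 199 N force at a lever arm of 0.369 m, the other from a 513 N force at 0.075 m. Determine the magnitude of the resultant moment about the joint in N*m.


M = F1 * d1 + F2 * d2
M = 199 * 0.369 + 513 * 0.075
M = 73.4310 + 38.4750
M = 111.9060


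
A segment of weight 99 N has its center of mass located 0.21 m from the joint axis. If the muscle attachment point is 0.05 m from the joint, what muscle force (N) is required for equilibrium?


F_muscle = W * d_load / d_muscle
F_muscle = 99 * 0.21 / 0.05
Numerator = 20.7900
F_muscle = 415.8000


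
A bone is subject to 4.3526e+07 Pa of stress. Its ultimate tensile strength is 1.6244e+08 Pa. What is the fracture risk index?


FRI = applied / ultimate
FRI = 4.3526e+07 / 1.6244e+08
FRI = 0.2680


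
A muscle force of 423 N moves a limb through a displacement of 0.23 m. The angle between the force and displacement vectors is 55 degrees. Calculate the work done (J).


W = F * d * cos(theta)
theta = 55 deg = 0.9599 rad
cos(theta) = 0.5736
W = 423 * 0.23 * 0.5736
W = 55.8033


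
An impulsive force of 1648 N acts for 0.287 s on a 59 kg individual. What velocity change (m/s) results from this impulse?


J = F * dt = 1648 * 0.287 = 472.9760 N*s
delta_v = J / m
delta_v = 472.9760 / 59
delta_v = 8.0165


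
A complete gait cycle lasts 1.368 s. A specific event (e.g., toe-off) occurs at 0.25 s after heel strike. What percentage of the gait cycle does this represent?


pct = (event_time / cycle_time) * 100
pct = (0.25 / 1.368) * 100
ratio = 0.1827
pct = 18.2749


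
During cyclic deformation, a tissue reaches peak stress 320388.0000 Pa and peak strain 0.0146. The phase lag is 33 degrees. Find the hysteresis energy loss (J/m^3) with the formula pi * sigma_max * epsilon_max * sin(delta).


E_loss = pi * sigma_max * epsilon_max * sin(delta)
delta = 33 deg = 0.5760 rad
sin(delta) = 0.5446
E_loss = pi * 320388.0000 * 0.0146 * 0.5446
E_loss = 8003.6435


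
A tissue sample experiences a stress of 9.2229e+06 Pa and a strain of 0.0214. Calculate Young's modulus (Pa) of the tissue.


E = stress / strain
E = 9.2229e+06 / 0.0214
E = 4.3098e+08


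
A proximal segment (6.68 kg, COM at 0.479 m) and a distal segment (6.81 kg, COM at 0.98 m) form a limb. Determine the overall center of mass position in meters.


COM = (m1*x1 + m2*x2) / (m1 + m2)
COM = (6.68*0.479 + 6.81*0.98) / (6.68 + 6.81)
Numerator = 9.8735
Denominator = 13.4900
COM = 0.7319


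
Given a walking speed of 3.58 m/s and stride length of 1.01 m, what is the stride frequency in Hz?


f = v / stride_length
f = 3.58 / 1.01
f = 3.5446
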